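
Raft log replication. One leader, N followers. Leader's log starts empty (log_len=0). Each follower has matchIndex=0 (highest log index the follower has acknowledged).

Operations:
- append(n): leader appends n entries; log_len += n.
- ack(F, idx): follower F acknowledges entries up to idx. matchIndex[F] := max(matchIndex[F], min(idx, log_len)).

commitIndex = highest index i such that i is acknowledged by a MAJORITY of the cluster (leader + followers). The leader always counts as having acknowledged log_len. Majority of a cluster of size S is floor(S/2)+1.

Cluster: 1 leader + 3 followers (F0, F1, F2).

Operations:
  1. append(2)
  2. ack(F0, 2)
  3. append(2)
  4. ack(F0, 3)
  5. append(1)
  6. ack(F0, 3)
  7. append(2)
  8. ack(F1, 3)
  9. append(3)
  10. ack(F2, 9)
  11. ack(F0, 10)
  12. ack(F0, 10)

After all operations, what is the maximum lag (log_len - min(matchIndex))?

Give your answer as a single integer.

Answer: 7

Derivation:
Op 1: append 2 -> log_len=2
Op 2: F0 acks idx 2 -> match: F0=2 F1=0 F2=0; commitIndex=0
Op 3: append 2 -> log_len=4
Op 4: F0 acks idx 3 -> match: F0=3 F1=0 F2=0; commitIndex=0
Op 5: append 1 -> log_len=5
Op 6: F0 acks idx 3 -> match: F0=3 F1=0 F2=0; commitIndex=0
Op 7: append 2 -> log_len=7
Op 8: F1 acks idx 3 -> match: F0=3 F1=3 F2=0; commitIndex=3
Op 9: append 3 -> log_len=10
Op 10: F2 acks idx 9 -> match: F0=3 F1=3 F2=9; commitIndex=3
Op 11: F0 acks idx 10 -> match: F0=10 F1=3 F2=9; commitIndex=9
Op 12: F0 acks idx 10 -> match: F0=10 F1=3 F2=9; commitIndex=9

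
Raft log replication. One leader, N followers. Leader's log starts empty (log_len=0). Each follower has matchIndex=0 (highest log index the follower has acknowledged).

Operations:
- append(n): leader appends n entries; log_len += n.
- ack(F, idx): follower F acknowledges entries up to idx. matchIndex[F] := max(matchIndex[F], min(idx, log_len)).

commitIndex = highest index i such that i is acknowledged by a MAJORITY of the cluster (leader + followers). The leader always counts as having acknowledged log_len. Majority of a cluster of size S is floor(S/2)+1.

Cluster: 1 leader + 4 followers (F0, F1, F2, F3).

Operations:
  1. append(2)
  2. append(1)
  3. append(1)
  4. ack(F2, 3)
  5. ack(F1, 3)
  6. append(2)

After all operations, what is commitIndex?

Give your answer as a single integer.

Op 1: append 2 -> log_len=2
Op 2: append 1 -> log_len=3
Op 3: append 1 -> log_len=4
Op 4: F2 acks idx 3 -> match: F0=0 F1=0 F2=3 F3=0; commitIndex=0
Op 5: F1 acks idx 3 -> match: F0=0 F1=3 F2=3 F3=0; commitIndex=3
Op 6: append 2 -> log_len=6

Answer: 3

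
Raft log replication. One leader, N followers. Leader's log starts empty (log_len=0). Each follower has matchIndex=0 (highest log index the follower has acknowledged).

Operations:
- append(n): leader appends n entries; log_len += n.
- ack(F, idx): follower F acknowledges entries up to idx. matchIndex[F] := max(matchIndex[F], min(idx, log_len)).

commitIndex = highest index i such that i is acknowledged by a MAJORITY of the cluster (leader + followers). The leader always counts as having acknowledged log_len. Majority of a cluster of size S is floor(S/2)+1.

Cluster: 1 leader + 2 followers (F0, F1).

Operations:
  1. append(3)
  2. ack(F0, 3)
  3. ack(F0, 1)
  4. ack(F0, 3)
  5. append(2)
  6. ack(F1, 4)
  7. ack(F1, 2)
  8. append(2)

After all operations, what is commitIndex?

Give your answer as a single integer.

Answer: 4

Derivation:
Op 1: append 3 -> log_len=3
Op 2: F0 acks idx 3 -> match: F0=3 F1=0; commitIndex=3
Op 3: F0 acks idx 1 -> match: F0=3 F1=0; commitIndex=3
Op 4: F0 acks idx 3 -> match: F0=3 F1=0; commitIndex=3
Op 5: append 2 -> log_len=5
Op 6: F1 acks idx 4 -> match: F0=3 F1=4; commitIndex=4
Op 7: F1 acks idx 2 -> match: F0=3 F1=4; commitIndex=4
Op 8: append 2 -> log_len=7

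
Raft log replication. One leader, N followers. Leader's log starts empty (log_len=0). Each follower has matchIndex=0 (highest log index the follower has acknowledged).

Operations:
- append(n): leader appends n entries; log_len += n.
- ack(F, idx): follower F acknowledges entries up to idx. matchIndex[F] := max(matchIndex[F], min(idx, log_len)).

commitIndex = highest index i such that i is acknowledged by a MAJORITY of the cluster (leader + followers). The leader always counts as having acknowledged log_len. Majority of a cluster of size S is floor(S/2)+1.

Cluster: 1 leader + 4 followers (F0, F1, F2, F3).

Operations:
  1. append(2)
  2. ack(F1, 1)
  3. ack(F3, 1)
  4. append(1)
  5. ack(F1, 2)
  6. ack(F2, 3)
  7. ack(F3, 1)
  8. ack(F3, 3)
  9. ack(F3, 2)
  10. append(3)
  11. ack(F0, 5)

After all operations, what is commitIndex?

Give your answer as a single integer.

Op 1: append 2 -> log_len=2
Op 2: F1 acks idx 1 -> match: F0=0 F1=1 F2=0 F3=0; commitIndex=0
Op 3: F3 acks idx 1 -> match: F0=0 F1=1 F2=0 F3=1; commitIndex=1
Op 4: append 1 -> log_len=3
Op 5: F1 acks idx 2 -> match: F0=0 F1=2 F2=0 F3=1; commitIndex=1
Op 6: F2 acks idx 3 -> match: F0=0 F1=2 F2=3 F3=1; commitIndex=2
Op 7: F3 acks idx 1 -> match: F0=0 F1=2 F2=3 F3=1; commitIndex=2
Op 8: F3 acks idx 3 -> match: F0=0 F1=2 F2=3 F3=3; commitIndex=3
Op 9: F3 acks idx 2 -> match: F0=0 F1=2 F2=3 F3=3; commitIndex=3
Op 10: append 3 -> log_len=6
Op 11: F0 acks idx 5 -> match: F0=5 F1=2 F2=3 F3=3; commitIndex=3

Answer: 3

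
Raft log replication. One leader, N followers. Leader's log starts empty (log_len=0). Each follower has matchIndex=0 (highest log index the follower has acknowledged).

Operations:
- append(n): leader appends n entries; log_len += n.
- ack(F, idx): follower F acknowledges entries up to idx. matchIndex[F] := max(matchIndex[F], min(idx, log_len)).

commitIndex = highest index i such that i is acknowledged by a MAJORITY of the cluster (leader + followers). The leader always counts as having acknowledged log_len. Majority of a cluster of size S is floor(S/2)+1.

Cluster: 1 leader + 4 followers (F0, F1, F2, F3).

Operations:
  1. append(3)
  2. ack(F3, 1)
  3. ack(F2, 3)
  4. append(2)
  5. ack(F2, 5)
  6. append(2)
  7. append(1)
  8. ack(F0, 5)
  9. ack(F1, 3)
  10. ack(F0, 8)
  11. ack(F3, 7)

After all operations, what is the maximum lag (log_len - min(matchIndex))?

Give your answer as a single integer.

Op 1: append 3 -> log_len=3
Op 2: F3 acks idx 1 -> match: F0=0 F1=0 F2=0 F3=1; commitIndex=0
Op 3: F2 acks idx 3 -> match: F0=0 F1=0 F2=3 F3=1; commitIndex=1
Op 4: append 2 -> log_len=5
Op 5: F2 acks idx 5 -> match: F0=0 F1=0 F2=5 F3=1; commitIndex=1
Op 6: append 2 -> log_len=7
Op 7: append 1 -> log_len=8
Op 8: F0 acks idx 5 -> match: F0=5 F1=0 F2=5 F3=1; commitIndex=5
Op 9: F1 acks idx 3 -> match: F0=5 F1=3 F2=5 F3=1; commitIndex=5
Op 10: F0 acks idx 8 -> match: F0=8 F1=3 F2=5 F3=1; commitIndex=5
Op 11: F3 acks idx 7 -> match: F0=8 F1=3 F2=5 F3=7; commitIndex=7

Answer: 5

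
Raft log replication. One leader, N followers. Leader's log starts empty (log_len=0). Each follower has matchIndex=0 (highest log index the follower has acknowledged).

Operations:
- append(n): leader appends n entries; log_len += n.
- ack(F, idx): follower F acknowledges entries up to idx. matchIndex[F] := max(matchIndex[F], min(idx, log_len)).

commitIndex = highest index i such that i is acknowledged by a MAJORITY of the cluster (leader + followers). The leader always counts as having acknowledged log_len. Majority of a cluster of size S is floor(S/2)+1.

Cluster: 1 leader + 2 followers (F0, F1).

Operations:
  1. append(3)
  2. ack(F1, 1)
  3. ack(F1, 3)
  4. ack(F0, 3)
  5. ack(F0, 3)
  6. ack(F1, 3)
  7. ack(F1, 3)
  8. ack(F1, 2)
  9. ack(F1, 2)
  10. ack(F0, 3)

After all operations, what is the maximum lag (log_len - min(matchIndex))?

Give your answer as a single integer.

Op 1: append 3 -> log_len=3
Op 2: F1 acks idx 1 -> match: F0=0 F1=1; commitIndex=1
Op 3: F1 acks idx 3 -> match: F0=0 F1=3; commitIndex=3
Op 4: F0 acks idx 3 -> match: F0=3 F1=3; commitIndex=3
Op 5: F0 acks idx 3 -> match: F0=3 F1=3; commitIndex=3
Op 6: F1 acks idx 3 -> match: F0=3 F1=3; commitIndex=3
Op 7: F1 acks idx 3 -> match: F0=3 F1=3; commitIndex=3
Op 8: F1 acks idx 2 -> match: F0=3 F1=3; commitIndex=3
Op 9: F1 acks idx 2 -> match: F0=3 F1=3; commitIndex=3
Op 10: F0 acks idx 3 -> match: F0=3 F1=3; commitIndex=3

Answer: 0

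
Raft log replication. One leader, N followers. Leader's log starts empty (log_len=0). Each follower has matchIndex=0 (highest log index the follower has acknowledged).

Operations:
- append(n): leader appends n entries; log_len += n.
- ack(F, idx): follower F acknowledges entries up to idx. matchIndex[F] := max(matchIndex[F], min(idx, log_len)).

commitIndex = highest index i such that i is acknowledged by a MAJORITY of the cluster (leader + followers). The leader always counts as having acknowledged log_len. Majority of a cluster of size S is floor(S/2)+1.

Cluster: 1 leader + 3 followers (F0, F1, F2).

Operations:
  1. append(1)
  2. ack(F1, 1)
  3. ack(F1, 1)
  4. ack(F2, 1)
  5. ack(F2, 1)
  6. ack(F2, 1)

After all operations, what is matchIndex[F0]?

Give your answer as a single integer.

Op 1: append 1 -> log_len=1
Op 2: F1 acks idx 1 -> match: F0=0 F1=1 F2=0; commitIndex=0
Op 3: F1 acks idx 1 -> match: F0=0 F1=1 F2=0; commitIndex=0
Op 4: F2 acks idx 1 -> match: F0=0 F1=1 F2=1; commitIndex=1
Op 5: F2 acks idx 1 -> match: F0=0 F1=1 F2=1; commitIndex=1
Op 6: F2 acks idx 1 -> match: F0=0 F1=1 F2=1; commitIndex=1

Answer: 0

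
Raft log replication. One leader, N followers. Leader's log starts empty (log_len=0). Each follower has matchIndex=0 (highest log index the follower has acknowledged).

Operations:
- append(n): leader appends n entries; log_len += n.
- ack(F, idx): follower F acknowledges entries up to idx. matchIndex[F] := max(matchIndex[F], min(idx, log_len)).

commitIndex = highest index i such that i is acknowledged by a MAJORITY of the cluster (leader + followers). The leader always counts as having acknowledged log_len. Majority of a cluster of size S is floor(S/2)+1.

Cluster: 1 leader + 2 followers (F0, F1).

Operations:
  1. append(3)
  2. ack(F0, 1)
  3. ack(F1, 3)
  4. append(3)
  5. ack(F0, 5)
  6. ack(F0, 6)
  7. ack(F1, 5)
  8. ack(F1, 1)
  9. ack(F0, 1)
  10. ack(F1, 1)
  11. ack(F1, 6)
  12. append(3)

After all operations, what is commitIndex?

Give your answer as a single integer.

Op 1: append 3 -> log_len=3
Op 2: F0 acks idx 1 -> match: F0=1 F1=0; commitIndex=1
Op 3: F1 acks idx 3 -> match: F0=1 F1=3; commitIndex=3
Op 4: append 3 -> log_len=6
Op 5: F0 acks idx 5 -> match: F0=5 F1=3; commitIndex=5
Op 6: F0 acks idx 6 -> match: F0=6 F1=3; commitIndex=6
Op 7: F1 acks idx 5 -> match: F0=6 F1=5; commitIndex=6
Op 8: F1 acks idx 1 -> match: F0=6 F1=5; commitIndex=6
Op 9: F0 acks idx 1 -> match: F0=6 F1=5; commitIndex=6
Op 10: F1 acks idx 1 -> match: F0=6 F1=5; commitIndex=6
Op 11: F1 acks idx 6 -> match: F0=6 F1=6; commitIndex=6
Op 12: append 3 -> log_len=9

Answer: 6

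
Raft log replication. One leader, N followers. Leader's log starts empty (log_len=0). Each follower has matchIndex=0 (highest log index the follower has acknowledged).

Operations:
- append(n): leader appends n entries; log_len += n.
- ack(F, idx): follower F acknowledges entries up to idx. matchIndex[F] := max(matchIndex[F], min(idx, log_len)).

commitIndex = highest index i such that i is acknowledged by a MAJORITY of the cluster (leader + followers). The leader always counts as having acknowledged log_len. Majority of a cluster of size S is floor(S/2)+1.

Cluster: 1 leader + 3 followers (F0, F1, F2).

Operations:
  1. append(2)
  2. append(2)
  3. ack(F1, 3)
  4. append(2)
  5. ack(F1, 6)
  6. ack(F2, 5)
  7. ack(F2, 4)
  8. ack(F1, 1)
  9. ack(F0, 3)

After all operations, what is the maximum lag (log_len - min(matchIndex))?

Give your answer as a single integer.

Answer: 3

Derivation:
Op 1: append 2 -> log_len=2
Op 2: append 2 -> log_len=4
Op 3: F1 acks idx 3 -> match: F0=0 F1=3 F2=0; commitIndex=0
Op 4: append 2 -> log_len=6
Op 5: F1 acks idx 6 -> match: F0=0 F1=6 F2=0; commitIndex=0
Op 6: F2 acks idx 5 -> match: F0=0 F1=6 F2=5; commitIndex=5
Op 7: F2 acks idx 4 -> match: F0=0 F1=6 F2=5; commitIndex=5
Op 8: F1 acks idx 1 -> match: F0=0 F1=6 F2=5; commitIndex=5
Op 9: F0 acks idx 3 -> match: F0=3 F1=6 F2=5; commitIndex=5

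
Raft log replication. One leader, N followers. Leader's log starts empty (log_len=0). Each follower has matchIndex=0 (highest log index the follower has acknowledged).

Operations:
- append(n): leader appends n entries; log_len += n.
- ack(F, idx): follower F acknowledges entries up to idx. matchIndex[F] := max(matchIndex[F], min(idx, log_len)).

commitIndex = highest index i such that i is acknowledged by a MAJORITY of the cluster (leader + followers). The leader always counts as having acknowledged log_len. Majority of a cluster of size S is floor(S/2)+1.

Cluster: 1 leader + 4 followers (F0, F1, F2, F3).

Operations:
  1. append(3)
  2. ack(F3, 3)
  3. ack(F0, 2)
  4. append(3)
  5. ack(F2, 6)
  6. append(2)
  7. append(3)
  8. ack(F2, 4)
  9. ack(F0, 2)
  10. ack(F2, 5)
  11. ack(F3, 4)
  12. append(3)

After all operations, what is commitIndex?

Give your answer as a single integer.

Answer: 4

Derivation:
Op 1: append 3 -> log_len=3
Op 2: F3 acks idx 3 -> match: F0=0 F1=0 F2=0 F3=3; commitIndex=0
Op 3: F0 acks idx 2 -> match: F0=2 F1=0 F2=0 F3=3; commitIndex=2
Op 4: append 3 -> log_len=6
Op 5: F2 acks idx 6 -> match: F0=2 F1=0 F2=6 F3=3; commitIndex=3
Op 6: append 2 -> log_len=8
Op 7: append 3 -> log_len=11
Op 8: F2 acks idx 4 -> match: F0=2 F1=0 F2=6 F3=3; commitIndex=3
Op 9: F0 acks idx 2 -> match: F0=2 F1=0 F2=6 F3=3; commitIndex=3
Op 10: F2 acks idx 5 -> match: F0=2 F1=0 F2=6 F3=3; commitIndex=3
Op 11: F3 acks idx 4 -> match: F0=2 F1=0 F2=6 F3=4; commitIndex=4
Op 12: append 3 -> log_len=14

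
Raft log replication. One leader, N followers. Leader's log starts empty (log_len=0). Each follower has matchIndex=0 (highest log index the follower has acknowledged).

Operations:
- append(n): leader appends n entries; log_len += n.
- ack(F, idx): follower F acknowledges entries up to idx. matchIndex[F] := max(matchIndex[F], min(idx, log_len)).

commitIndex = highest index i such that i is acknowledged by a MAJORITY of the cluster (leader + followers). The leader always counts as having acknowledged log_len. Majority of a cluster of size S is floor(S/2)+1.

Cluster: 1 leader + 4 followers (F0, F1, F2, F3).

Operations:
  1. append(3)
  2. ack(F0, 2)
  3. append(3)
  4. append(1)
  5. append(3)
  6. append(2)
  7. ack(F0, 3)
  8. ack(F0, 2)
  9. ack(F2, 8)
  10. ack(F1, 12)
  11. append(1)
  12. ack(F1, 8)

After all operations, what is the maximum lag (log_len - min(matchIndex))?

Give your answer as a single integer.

Answer: 13

Derivation:
Op 1: append 3 -> log_len=3
Op 2: F0 acks idx 2 -> match: F0=2 F1=0 F2=0 F3=0; commitIndex=0
Op 3: append 3 -> log_len=6
Op 4: append 1 -> log_len=7
Op 5: append 3 -> log_len=10
Op 6: append 2 -> log_len=12
Op 7: F0 acks idx 3 -> match: F0=3 F1=0 F2=0 F3=0; commitIndex=0
Op 8: F0 acks idx 2 -> match: F0=3 F1=0 F2=0 F3=0; commitIndex=0
Op 9: F2 acks idx 8 -> match: F0=3 F1=0 F2=8 F3=0; commitIndex=3
Op 10: F1 acks idx 12 -> match: F0=3 F1=12 F2=8 F3=0; commitIndex=8
Op 11: append 1 -> log_len=13
Op 12: F1 acks idx 8 -> match: F0=3 F1=12 F2=8 F3=0; commitIndex=8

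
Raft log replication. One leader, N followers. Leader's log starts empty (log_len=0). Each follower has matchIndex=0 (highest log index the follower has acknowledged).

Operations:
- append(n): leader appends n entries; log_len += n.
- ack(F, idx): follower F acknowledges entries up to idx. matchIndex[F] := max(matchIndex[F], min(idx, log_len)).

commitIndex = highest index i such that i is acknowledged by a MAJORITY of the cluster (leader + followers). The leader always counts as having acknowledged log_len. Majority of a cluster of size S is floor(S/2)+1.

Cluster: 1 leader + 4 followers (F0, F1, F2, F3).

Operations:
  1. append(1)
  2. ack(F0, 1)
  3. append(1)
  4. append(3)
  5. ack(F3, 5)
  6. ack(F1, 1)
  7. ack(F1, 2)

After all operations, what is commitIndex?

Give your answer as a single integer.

Op 1: append 1 -> log_len=1
Op 2: F0 acks idx 1 -> match: F0=1 F1=0 F2=0 F3=0; commitIndex=0
Op 3: append 1 -> log_len=2
Op 4: append 3 -> log_len=5
Op 5: F3 acks idx 5 -> match: F0=1 F1=0 F2=0 F3=5; commitIndex=1
Op 6: F1 acks idx 1 -> match: F0=1 F1=1 F2=0 F3=5; commitIndex=1
Op 7: F1 acks idx 2 -> match: F0=1 F1=2 F2=0 F3=5; commitIndex=2

Answer: 2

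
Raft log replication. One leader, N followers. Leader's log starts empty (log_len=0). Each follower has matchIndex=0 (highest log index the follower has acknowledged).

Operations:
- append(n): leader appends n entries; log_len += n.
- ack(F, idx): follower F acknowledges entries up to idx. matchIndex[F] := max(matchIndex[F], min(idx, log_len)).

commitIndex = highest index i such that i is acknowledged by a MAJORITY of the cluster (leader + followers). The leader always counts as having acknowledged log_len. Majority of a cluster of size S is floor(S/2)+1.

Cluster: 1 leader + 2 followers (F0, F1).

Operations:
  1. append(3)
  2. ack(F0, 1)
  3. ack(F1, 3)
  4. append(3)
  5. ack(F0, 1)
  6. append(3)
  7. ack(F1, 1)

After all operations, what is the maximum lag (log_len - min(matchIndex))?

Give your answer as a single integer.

Answer: 8

Derivation:
Op 1: append 3 -> log_len=3
Op 2: F0 acks idx 1 -> match: F0=1 F1=0; commitIndex=1
Op 3: F1 acks idx 3 -> match: F0=1 F1=3; commitIndex=3
Op 4: append 3 -> log_len=6
Op 5: F0 acks idx 1 -> match: F0=1 F1=3; commitIndex=3
Op 6: append 3 -> log_len=9
Op 7: F1 acks idx 1 -> match: F0=1 F1=3; commitIndex=3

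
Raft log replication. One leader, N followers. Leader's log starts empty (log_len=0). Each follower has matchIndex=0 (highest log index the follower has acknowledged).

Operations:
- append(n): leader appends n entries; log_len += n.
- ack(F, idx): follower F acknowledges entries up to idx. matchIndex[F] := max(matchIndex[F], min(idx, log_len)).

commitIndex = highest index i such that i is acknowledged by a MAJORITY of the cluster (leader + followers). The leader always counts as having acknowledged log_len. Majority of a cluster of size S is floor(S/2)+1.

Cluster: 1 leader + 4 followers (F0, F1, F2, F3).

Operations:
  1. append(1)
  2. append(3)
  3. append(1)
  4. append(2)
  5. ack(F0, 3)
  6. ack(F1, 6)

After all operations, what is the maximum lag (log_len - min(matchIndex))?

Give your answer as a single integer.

Answer: 7

Derivation:
Op 1: append 1 -> log_len=1
Op 2: append 3 -> log_len=4
Op 3: append 1 -> log_len=5
Op 4: append 2 -> log_len=7
Op 5: F0 acks idx 3 -> match: F0=3 F1=0 F2=0 F3=0; commitIndex=0
Op 6: F1 acks idx 6 -> match: F0=3 F1=6 F2=0 F3=0; commitIndex=3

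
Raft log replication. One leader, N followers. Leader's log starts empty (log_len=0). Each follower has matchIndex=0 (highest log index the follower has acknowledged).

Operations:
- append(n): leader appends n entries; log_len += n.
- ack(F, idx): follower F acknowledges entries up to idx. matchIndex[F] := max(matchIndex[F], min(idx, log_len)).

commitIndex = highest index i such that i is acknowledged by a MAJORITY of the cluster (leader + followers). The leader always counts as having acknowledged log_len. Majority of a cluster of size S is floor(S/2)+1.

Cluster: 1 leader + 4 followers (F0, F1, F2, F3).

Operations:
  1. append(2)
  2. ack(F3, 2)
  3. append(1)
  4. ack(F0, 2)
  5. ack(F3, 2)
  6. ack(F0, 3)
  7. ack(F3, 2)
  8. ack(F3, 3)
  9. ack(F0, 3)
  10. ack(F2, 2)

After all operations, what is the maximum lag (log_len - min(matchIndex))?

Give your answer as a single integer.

Op 1: append 2 -> log_len=2
Op 2: F3 acks idx 2 -> match: F0=0 F1=0 F2=0 F3=2; commitIndex=0
Op 3: append 1 -> log_len=3
Op 4: F0 acks idx 2 -> match: F0=2 F1=0 F2=0 F3=2; commitIndex=2
Op 5: F3 acks idx 2 -> match: F0=2 F1=0 F2=0 F3=2; commitIndex=2
Op 6: F0 acks idx 3 -> match: F0=3 F1=0 F2=0 F3=2; commitIndex=2
Op 7: F3 acks idx 2 -> match: F0=3 F1=0 F2=0 F3=2; commitIndex=2
Op 8: F3 acks idx 3 -> match: F0=3 F1=0 F2=0 F3=3; commitIndex=3
Op 9: F0 acks idx 3 -> match: F0=3 F1=0 F2=0 F3=3; commitIndex=3
Op 10: F2 acks idx 2 -> match: F0=3 F1=0 F2=2 F3=3; commitIndex=3

Answer: 3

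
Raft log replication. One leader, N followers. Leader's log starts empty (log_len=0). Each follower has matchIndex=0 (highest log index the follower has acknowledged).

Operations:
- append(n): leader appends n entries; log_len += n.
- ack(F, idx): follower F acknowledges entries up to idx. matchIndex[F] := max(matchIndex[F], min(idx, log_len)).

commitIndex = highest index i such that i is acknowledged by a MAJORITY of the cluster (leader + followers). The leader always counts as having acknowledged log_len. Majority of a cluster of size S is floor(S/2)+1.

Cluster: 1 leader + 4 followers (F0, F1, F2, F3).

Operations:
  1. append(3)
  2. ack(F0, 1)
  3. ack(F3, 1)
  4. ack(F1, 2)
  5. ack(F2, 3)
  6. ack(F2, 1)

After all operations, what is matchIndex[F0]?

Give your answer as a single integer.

Op 1: append 3 -> log_len=3
Op 2: F0 acks idx 1 -> match: F0=1 F1=0 F2=0 F3=0; commitIndex=0
Op 3: F3 acks idx 1 -> match: F0=1 F1=0 F2=0 F3=1; commitIndex=1
Op 4: F1 acks idx 2 -> match: F0=1 F1=2 F2=0 F3=1; commitIndex=1
Op 5: F2 acks idx 3 -> match: F0=1 F1=2 F2=3 F3=1; commitIndex=2
Op 6: F2 acks idx 1 -> match: F0=1 F1=2 F2=3 F3=1; commitIndex=2

Answer: 1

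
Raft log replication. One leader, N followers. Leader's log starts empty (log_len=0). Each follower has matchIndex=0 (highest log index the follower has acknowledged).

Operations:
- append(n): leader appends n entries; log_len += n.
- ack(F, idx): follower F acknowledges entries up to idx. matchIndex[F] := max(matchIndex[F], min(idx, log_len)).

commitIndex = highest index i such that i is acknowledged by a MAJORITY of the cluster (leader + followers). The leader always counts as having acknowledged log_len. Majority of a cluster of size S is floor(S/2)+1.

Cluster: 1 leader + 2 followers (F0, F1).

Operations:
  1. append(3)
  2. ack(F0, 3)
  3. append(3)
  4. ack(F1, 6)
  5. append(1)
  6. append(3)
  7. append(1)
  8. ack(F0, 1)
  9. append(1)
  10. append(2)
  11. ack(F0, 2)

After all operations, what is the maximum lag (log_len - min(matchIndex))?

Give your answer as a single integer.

Answer: 11

Derivation:
Op 1: append 3 -> log_len=3
Op 2: F0 acks idx 3 -> match: F0=3 F1=0; commitIndex=3
Op 3: append 3 -> log_len=6
Op 4: F1 acks idx 6 -> match: F0=3 F1=6; commitIndex=6
Op 5: append 1 -> log_len=7
Op 6: append 3 -> log_len=10
Op 7: append 1 -> log_len=11
Op 8: F0 acks idx 1 -> match: F0=3 F1=6; commitIndex=6
Op 9: append 1 -> log_len=12
Op 10: append 2 -> log_len=14
Op 11: F0 acks idx 2 -> match: F0=3 F1=6; commitIndex=6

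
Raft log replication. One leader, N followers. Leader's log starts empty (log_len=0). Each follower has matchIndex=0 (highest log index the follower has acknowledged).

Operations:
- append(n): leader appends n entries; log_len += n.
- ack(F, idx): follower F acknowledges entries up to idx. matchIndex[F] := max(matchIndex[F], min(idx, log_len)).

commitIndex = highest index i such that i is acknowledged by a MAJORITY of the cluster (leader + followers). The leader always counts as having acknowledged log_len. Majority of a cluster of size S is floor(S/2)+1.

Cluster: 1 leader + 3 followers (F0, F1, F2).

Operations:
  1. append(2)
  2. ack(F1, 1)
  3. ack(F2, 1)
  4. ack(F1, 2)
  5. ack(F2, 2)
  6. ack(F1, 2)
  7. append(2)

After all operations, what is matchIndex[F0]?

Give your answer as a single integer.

Answer: 0

Derivation:
Op 1: append 2 -> log_len=2
Op 2: F1 acks idx 1 -> match: F0=0 F1=1 F2=0; commitIndex=0
Op 3: F2 acks idx 1 -> match: F0=0 F1=1 F2=1; commitIndex=1
Op 4: F1 acks idx 2 -> match: F0=0 F1=2 F2=1; commitIndex=1
Op 5: F2 acks idx 2 -> match: F0=0 F1=2 F2=2; commitIndex=2
Op 6: F1 acks idx 2 -> match: F0=0 F1=2 F2=2; commitIndex=2
Op 7: append 2 -> log_len=4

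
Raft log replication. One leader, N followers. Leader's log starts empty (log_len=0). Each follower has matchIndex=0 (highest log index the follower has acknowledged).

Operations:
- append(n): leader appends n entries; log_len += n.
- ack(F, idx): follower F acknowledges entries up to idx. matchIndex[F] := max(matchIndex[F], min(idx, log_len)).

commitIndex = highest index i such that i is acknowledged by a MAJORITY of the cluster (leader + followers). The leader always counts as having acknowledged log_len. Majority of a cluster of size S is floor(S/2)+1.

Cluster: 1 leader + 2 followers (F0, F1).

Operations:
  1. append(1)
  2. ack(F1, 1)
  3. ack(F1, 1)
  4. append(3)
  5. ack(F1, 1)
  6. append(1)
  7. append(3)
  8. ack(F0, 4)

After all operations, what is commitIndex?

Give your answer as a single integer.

Answer: 4

Derivation:
Op 1: append 1 -> log_len=1
Op 2: F1 acks idx 1 -> match: F0=0 F1=1; commitIndex=1
Op 3: F1 acks idx 1 -> match: F0=0 F1=1; commitIndex=1
Op 4: append 3 -> log_len=4
Op 5: F1 acks idx 1 -> match: F0=0 F1=1; commitIndex=1
Op 6: append 1 -> log_len=5
Op 7: append 3 -> log_len=8
Op 8: F0 acks idx 4 -> match: F0=4 F1=1; commitIndex=4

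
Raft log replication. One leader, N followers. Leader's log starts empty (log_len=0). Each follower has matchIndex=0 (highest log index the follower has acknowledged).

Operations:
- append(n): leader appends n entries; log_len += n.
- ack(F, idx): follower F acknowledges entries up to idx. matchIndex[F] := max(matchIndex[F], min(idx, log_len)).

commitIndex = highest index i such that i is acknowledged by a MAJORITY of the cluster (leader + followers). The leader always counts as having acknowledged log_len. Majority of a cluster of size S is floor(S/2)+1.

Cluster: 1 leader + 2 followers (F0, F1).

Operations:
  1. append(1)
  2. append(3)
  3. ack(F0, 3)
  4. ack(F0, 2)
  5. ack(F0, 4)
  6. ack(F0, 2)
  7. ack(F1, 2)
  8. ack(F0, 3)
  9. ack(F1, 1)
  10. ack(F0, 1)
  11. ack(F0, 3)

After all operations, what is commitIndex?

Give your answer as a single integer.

Answer: 4

Derivation:
Op 1: append 1 -> log_len=1
Op 2: append 3 -> log_len=4
Op 3: F0 acks idx 3 -> match: F0=3 F1=0; commitIndex=3
Op 4: F0 acks idx 2 -> match: F0=3 F1=0; commitIndex=3
Op 5: F0 acks idx 4 -> match: F0=4 F1=0; commitIndex=4
Op 6: F0 acks idx 2 -> match: F0=4 F1=0; commitIndex=4
Op 7: F1 acks idx 2 -> match: F0=4 F1=2; commitIndex=4
Op 8: F0 acks idx 3 -> match: F0=4 F1=2; commitIndex=4
Op 9: F1 acks idx 1 -> match: F0=4 F1=2; commitIndex=4
Op 10: F0 acks idx 1 -> match: F0=4 F1=2; commitIndex=4
Op 11: F0 acks idx 3 -> match: F0=4 F1=2; commitIndex=4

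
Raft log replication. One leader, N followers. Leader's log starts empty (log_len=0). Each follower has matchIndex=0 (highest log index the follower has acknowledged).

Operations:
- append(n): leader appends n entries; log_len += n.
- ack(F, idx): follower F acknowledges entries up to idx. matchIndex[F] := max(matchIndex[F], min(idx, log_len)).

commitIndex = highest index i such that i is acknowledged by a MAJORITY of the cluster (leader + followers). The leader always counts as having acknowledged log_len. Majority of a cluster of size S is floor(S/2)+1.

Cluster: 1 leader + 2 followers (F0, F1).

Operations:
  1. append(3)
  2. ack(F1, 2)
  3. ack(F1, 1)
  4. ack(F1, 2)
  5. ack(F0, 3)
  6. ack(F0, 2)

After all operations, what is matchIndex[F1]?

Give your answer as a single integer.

Op 1: append 3 -> log_len=3
Op 2: F1 acks idx 2 -> match: F0=0 F1=2; commitIndex=2
Op 3: F1 acks idx 1 -> match: F0=0 F1=2; commitIndex=2
Op 4: F1 acks idx 2 -> match: F0=0 F1=2; commitIndex=2
Op 5: F0 acks idx 3 -> match: F0=3 F1=2; commitIndex=3
Op 6: F0 acks idx 2 -> match: F0=3 F1=2; commitIndex=3

Answer: 2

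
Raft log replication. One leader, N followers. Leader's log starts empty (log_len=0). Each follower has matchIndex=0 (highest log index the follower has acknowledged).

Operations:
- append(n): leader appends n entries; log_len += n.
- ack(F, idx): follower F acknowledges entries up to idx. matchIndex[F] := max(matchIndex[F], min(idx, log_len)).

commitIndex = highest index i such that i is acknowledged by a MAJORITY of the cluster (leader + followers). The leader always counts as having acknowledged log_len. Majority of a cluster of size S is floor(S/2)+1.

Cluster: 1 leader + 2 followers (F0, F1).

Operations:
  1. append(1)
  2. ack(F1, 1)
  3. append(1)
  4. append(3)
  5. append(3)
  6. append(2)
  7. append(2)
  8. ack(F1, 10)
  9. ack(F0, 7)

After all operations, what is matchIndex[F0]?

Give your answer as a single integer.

Answer: 7

Derivation:
Op 1: append 1 -> log_len=1
Op 2: F1 acks idx 1 -> match: F0=0 F1=1; commitIndex=1
Op 3: append 1 -> log_len=2
Op 4: append 3 -> log_len=5
Op 5: append 3 -> log_len=8
Op 6: append 2 -> log_len=10
Op 7: append 2 -> log_len=12
Op 8: F1 acks idx 10 -> match: F0=0 F1=10; commitIndex=10
Op 9: F0 acks idx 7 -> match: F0=7 F1=10; commitIndex=10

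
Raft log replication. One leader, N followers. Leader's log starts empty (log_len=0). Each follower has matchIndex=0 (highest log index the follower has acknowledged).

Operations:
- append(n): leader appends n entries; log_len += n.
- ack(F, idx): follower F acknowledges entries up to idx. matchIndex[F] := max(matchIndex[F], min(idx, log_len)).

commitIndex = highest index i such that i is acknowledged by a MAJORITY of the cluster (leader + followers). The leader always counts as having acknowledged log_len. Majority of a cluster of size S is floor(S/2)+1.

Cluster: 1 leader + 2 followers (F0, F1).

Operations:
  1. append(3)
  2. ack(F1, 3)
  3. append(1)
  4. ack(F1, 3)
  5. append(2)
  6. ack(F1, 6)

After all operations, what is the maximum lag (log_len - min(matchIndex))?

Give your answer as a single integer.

Op 1: append 3 -> log_len=3
Op 2: F1 acks idx 3 -> match: F0=0 F1=3; commitIndex=3
Op 3: append 1 -> log_len=4
Op 4: F1 acks idx 3 -> match: F0=0 F1=3; commitIndex=3
Op 5: append 2 -> log_len=6
Op 6: F1 acks idx 6 -> match: F0=0 F1=6; commitIndex=6

Answer: 6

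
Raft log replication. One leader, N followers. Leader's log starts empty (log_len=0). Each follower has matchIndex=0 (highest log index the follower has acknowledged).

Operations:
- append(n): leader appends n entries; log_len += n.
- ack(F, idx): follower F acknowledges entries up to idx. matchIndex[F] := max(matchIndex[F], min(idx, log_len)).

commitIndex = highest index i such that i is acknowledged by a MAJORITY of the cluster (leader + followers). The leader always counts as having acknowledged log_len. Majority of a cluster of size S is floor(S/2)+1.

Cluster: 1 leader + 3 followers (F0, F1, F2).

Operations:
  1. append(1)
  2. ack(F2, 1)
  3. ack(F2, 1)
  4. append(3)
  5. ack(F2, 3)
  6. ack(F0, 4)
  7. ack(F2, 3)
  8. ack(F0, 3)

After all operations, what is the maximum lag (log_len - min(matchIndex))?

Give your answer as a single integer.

Answer: 4

Derivation:
Op 1: append 1 -> log_len=1
Op 2: F2 acks idx 1 -> match: F0=0 F1=0 F2=1; commitIndex=0
Op 3: F2 acks idx 1 -> match: F0=0 F1=0 F2=1; commitIndex=0
Op 4: append 3 -> log_len=4
Op 5: F2 acks idx 3 -> match: F0=0 F1=0 F2=3; commitIndex=0
Op 6: F0 acks idx 4 -> match: F0=4 F1=0 F2=3; commitIndex=3
Op 7: F2 acks idx 3 -> match: F0=4 F1=0 F2=3; commitIndex=3
Op 8: F0 acks idx 3 -> match: F0=4 F1=0 F2=3; commitIndex=3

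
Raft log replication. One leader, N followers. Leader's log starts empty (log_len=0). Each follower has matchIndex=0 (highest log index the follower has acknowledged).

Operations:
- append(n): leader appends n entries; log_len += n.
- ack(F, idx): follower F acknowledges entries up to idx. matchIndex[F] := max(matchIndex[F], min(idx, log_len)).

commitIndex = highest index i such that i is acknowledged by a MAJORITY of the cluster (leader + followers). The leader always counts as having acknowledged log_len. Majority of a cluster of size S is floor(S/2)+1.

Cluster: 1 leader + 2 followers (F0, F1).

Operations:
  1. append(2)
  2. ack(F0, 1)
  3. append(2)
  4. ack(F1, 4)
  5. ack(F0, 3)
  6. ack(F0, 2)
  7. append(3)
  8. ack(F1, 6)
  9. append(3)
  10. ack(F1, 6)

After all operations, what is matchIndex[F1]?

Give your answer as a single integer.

Answer: 6

Derivation:
Op 1: append 2 -> log_len=2
Op 2: F0 acks idx 1 -> match: F0=1 F1=0; commitIndex=1
Op 3: append 2 -> log_len=4
Op 4: F1 acks idx 4 -> match: F0=1 F1=4; commitIndex=4
Op 5: F0 acks idx 3 -> match: F0=3 F1=4; commitIndex=4
Op 6: F0 acks idx 2 -> match: F0=3 F1=4; commitIndex=4
Op 7: append 3 -> log_len=7
Op 8: F1 acks idx 6 -> match: F0=3 F1=6; commitIndex=6
Op 9: append 3 -> log_len=10
Op 10: F1 acks idx 6 -> match: F0=3 F1=6; commitIndex=6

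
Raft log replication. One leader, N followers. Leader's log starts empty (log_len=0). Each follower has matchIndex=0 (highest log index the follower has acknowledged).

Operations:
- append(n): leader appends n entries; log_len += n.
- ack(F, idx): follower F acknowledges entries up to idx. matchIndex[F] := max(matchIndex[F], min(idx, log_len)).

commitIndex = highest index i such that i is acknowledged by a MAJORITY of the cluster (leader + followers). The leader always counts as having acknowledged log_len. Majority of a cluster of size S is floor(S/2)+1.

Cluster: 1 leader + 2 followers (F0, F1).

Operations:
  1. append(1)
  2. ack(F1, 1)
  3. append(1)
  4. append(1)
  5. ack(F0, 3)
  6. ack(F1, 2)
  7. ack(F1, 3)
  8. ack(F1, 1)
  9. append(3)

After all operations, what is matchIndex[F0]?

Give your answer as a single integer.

Op 1: append 1 -> log_len=1
Op 2: F1 acks idx 1 -> match: F0=0 F1=1; commitIndex=1
Op 3: append 1 -> log_len=2
Op 4: append 1 -> log_len=3
Op 5: F0 acks idx 3 -> match: F0=3 F1=1; commitIndex=3
Op 6: F1 acks idx 2 -> match: F0=3 F1=2; commitIndex=3
Op 7: F1 acks idx 3 -> match: F0=3 F1=3; commitIndex=3
Op 8: F1 acks idx 1 -> match: F0=3 F1=3; commitIndex=3
Op 9: append 3 -> log_len=6

Answer: 3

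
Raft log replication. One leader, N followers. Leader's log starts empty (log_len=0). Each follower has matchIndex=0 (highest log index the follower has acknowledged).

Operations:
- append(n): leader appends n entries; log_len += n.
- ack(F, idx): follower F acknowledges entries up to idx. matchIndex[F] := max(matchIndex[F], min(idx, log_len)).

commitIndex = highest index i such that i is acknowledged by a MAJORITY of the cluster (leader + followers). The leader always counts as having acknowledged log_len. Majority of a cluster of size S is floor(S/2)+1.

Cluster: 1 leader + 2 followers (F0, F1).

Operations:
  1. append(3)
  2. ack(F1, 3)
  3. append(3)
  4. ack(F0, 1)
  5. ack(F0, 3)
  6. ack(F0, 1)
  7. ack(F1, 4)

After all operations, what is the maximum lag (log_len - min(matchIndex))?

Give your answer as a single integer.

Op 1: append 3 -> log_len=3
Op 2: F1 acks idx 3 -> match: F0=0 F1=3; commitIndex=3
Op 3: append 3 -> log_len=6
Op 4: F0 acks idx 1 -> match: F0=1 F1=3; commitIndex=3
Op 5: F0 acks idx 3 -> match: F0=3 F1=3; commitIndex=3
Op 6: F0 acks idx 1 -> match: F0=3 F1=3; commitIndex=3
Op 7: F1 acks idx 4 -> match: F0=3 F1=4; commitIndex=4

Answer: 3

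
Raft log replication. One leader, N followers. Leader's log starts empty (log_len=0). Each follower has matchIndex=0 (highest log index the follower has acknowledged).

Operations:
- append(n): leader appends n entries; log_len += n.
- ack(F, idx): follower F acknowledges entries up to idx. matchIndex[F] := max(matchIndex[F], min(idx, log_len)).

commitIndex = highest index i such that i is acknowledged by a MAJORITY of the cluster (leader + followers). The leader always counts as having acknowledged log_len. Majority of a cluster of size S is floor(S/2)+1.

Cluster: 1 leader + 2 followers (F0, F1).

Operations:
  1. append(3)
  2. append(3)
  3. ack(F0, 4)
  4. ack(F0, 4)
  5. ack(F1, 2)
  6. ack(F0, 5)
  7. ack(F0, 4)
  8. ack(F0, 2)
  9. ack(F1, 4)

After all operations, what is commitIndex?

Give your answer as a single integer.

Answer: 5

Derivation:
Op 1: append 3 -> log_len=3
Op 2: append 3 -> log_len=6
Op 3: F0 acks idx 4 -> match: F0=4 F1=0; commitIndex=4
Op 4: F0 acks idx 4 -> match: F0=4 F1=0; commitIndex=4
Op 5: F1 acks idx 2 -> match: F0=4 F1=2; commitIndex=4
Op 6: F0 acks idx 5 -> match: F0=5 F1=2; commitIndex=5
Op 7: F0 acks idx 4 -> match: F0=5 F1=2; commitIndex=5
Op 8: F0 acks idx 2 -> match: F0=5 F1=2; commitIndex=5
Op 9: F1 acks idx 4 -> match: F0=5 F1=4; commitIndex=5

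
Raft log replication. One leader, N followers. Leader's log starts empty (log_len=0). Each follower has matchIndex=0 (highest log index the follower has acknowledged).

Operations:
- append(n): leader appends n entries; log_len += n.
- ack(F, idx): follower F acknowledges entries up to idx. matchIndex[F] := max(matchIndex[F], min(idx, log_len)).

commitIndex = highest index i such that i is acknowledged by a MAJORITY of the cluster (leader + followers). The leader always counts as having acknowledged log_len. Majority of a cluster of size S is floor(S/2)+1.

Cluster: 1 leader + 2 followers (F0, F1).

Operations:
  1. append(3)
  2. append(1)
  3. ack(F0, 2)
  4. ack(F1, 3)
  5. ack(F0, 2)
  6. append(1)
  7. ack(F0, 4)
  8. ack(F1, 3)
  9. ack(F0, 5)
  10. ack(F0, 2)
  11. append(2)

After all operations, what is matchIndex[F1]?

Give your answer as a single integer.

Op 1: append 3 -> log_len=3
Op 2: append 1 -> log_len=4
Op 3: F0 acks idx 2 -> match: F0=2 F1=0; commitIndex=2
Op 4: F1 acks idx 3 -> match: F0=2 F1=3; commitIndex=3
Op 5: F0 acks idx 2 -> match: F0=2 F1=3; commitIndex=3
Op 6: append 1 -> log_len=5
Op 7: F0 acks idx 4 -> match: F0=4 F1=3; commitIndex=4
Op 8: F1 acks idx 3 -> match: F0=4 F1=3; commitIndex=4
Op 9: F0 acks idx 5 -> match: F0=5 F1=3; commitIndex=5
Op 10: F0 acks idx 2 -> match: F0=5 F1=3; commitIndex=5
Op 11: append 2 -> log_len=7

Answer: 3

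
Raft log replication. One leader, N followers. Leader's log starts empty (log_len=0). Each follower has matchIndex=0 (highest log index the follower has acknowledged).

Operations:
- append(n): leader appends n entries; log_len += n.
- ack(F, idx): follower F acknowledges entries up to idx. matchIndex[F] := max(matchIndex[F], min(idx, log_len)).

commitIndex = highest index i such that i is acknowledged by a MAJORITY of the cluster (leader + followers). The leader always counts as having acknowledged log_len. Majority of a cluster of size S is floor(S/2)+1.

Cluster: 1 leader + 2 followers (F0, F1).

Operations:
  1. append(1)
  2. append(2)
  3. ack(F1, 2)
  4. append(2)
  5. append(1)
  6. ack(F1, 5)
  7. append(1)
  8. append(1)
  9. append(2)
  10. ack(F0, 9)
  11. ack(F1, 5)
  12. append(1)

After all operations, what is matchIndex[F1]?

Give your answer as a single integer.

Answer: 5

Derivation:
Op 1: append 1 -> log_len=1
Op 2: append 2 -> log_len=3
Op 3: F1 acks idx 2 -> match: F0=0 F1=2; commitIndex=2
Op 4: append 2 -> log_len=5
Op 5: append 1 -> log_len=6
Op 6: F1 acks idx 5 -> match: F0=0 F1=5; commitIndex=5
Op 7: append 1 -> log_len=7
Op 8: append 1 -> log_len=8
Op 9: append 2 -> log_len=10
Op 10: F0 acks idx 9 -> match: F0=9 F1=5; commitIndex=9
Op 11: F1 acks idx 5 -> match: F0=9 F1=5; commitIndex=9
Op 12: append 1 -> log_len=11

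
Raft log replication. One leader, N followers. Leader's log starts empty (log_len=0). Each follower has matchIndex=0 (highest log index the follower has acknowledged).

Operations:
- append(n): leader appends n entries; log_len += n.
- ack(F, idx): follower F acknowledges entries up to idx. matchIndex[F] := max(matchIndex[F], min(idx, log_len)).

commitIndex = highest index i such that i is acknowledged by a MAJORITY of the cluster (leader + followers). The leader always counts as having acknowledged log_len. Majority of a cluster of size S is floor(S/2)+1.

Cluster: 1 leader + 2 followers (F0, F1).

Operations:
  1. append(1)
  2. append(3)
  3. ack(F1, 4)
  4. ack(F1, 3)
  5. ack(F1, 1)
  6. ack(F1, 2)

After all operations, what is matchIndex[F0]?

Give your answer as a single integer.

Op 1: append 1 -> log_len=1
Op 2: append 3 -> log_len=4
Op 3: F1 acks idx 4 -> match: F0=0 F1=4; commitIndex=4
Op 4: F1 acks idx 3 -> match: F0=0 F1=4; commitIndex=4
Op 5: F1 acks idx 1 -> match: F0=0 F1=4; commitIndex=4
Op 6: F1 acks idx 2 -> match: F0=0 F1=4; commitIndex=4

Answer: 0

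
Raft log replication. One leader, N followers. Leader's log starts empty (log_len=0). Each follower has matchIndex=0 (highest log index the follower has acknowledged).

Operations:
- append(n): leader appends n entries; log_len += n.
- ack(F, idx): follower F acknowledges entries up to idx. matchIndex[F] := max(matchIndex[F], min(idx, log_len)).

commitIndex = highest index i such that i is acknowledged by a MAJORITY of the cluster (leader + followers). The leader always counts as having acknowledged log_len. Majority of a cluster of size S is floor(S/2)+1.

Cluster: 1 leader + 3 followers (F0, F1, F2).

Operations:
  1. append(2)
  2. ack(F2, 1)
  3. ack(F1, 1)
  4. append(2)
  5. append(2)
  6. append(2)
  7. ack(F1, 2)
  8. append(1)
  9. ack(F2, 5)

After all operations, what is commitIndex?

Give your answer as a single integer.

Answer: 2

Derivation:
Op 1: append 2 -> log_len=2
Op 2: F2 acks idx 1 -> match: F0=0 F1=0 F2=1; commitIndex=0
Op 3: F1 acks idx 1 -> match: F0=0 F1=1 F2=1; commitIndex=1
Op 4: append 2 -> log_len=4
Op 5: append 2 -> log_len=6
Op 6: append 2 -> log_len=8
Op 7: F1 acks idx 2 -> match: F0=0 F1=2 F2=1; commitIndex=1
Op 8: append 1 -> log_len=9
Op 9: F2 acks idx 5 -> match: F0=0 F1=2 F2=5; commitIndex=2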